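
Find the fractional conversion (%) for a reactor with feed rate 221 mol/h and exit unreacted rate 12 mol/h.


X = (F_in - F_out) / F_in * 100
Moles reacted = 221 - 12 = 209
X = 209 / 221 * 100
= 0.9457 * 100
= 94.57 %

94.57 %


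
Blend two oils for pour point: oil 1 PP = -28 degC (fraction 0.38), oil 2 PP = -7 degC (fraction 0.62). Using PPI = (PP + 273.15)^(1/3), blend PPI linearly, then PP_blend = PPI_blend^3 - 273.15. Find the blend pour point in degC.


PPI_1 = (-28 + 273.15)^(1/3) = 6.258601
PPI_2 = (-7 + 273.15)^(1/3) = 6.432436
PPI_blend = 0.38 * 6.258601 + 0.62 * 6.432436 = 6.366379
PP_blend = 6.366379^3 - 273.15 = 258.0343 - 273.15 = -15.12

-15.12 degC


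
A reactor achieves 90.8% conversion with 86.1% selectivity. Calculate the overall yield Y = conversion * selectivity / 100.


Overall yield = conversion (%) * selectivity (%) / 100
Conversion = 90.8%, Selectivity = 86.1%
Y = 90.8 * 86.1 / 100
= 78.1788 %

78.1788 %


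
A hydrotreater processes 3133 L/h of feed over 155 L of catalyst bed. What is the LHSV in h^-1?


LHSV = volumetric feed rate / catalyst volume
= 3133 L/h / 155 L
= 20.21 h^-1

20.21 h^-1


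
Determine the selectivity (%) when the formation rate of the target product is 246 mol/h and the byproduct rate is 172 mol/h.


Selectivity = desired / (desired + undesired) * 100
Total products = 246 + 172 = 418 mol/h
S = 246 / 418 * 100
= 0.5885 * 100
= 58.85 %

58.85 %


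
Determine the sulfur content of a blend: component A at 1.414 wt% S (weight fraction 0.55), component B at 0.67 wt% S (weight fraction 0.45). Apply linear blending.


Linear sulfur blending: S_blend = x1*S1 + x2*S2
Contribution 1: 0.55 * 1.414 = 0.7777 wt%
Contribution 2: 0.45 * 0.67 = 0.3015 wt%
S_blend = 0.7777 + 0.3015 = 1.0792

1.0792 wt%


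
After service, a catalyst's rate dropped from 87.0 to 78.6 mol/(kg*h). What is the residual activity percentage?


Activity (%) = (rate_used / rate_fresh) * 100
rate_used = 78.6, rate_fresh = 87.0
= (78.6 / 87.0) * 100
= 0.9034 * 100 = 90.34

90.34 %


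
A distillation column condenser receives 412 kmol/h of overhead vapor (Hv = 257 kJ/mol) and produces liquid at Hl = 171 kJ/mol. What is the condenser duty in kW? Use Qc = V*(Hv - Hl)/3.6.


Qc = 412 * (257 - 171) / 3.6 = 412 * 86 / 3.6 = 9842

9842 kW


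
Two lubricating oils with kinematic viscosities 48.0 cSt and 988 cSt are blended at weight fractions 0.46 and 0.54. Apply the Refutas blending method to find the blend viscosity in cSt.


Refutas method: VBN_i = 14.534*ln(ln(visc_i + 0.8)) + 10.975, blended linearly by mass fraction; since VBN is linear in VBI_i = ln(ln(visc_i + 0.8)) and the fractions sum to 1, blend VBI directly: visc = exp(exp(VBI_blend)) - 0.8
VBI_1 = ln(ln(48.0 + 0.8)) = 1.35783
VBI_2 = ln(ln(988 + 0.8)) = 1.93101
VBI_blend = 0.46 * 1.35783 + 0.54 * 1.93101 = 1.66735
visc_blend = exp(exp(1.66735)) - 0.8 = 199.2

199.2 cSt


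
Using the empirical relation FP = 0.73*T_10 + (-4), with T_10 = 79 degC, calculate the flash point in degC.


FP = 0.73 * 79 + (-4) = 53.67

53.67 degC


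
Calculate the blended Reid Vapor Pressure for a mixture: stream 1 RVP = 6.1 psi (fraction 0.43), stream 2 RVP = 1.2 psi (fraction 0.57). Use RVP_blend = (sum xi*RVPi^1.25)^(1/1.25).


Chevron index: RVP_blend = (sum xi*RVPi^1.25)^(1/1.25)
RVP^1.25 terms: 0.43 * 6.1^1.25 + 0.57 * 1.2^1.25 = 4.83811
RVP_blend = 4.83811^(1/1.25) = 3.530

3.530 psi


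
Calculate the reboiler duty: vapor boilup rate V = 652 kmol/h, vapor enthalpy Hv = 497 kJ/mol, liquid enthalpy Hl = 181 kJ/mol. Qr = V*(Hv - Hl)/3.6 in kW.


Qr = 652 * (497 - 181) / 3.6 = 652 * 316 / 3.6 = 57230

57230 kW


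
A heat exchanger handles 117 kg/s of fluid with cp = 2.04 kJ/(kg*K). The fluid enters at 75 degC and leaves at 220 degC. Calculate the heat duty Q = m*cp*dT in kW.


Q = m_dot * cp * delta_T
delta_T = 220 - 75 = 145 K
Q = 117 * 2.04 * 145
= 238.68 * 145
= 34608.6 kW

34608.6 kW


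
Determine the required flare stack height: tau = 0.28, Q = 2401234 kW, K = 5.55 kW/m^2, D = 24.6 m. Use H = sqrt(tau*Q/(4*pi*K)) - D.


tau*Q/(4*pi*K) = 0.28 * 2401234 / (4 * pi * 5.55) = 9640.28
sqrt(9640.28) = 98.1849
H = 98.1849 - 24.6 = 73.58

73.58 m


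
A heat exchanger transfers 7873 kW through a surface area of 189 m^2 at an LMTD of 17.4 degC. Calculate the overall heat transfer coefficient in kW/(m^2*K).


From Q = U*A*LMTD, U = Q / (A * LMTD)
U = 7873 / (189 * 17.4) = 7873 / 3288.6 = 2.394

2.394 kW/(m^2*K)


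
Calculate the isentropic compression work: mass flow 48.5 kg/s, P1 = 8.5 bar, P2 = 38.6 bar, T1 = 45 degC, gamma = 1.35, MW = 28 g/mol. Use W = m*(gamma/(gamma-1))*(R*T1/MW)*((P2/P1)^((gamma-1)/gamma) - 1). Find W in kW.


Isentropic work: W = m*(gamma/(gamma-1))*(R*T1/MW)*((P2/P1)^((gamma-1)/gamma) - 1)
T1 = 45 + 273.15 = 318.15 K
Pressure ratio = 38.6 / 8.5 = 4.54118
Exponent = (1.35 - 1)/1.35 = 0.259259
(P2/P1)^exp - 1 = 4.54118^0.259259 - 1 = 0.480393
W = 48.5 * 1.35 / 0.35 * 8.314 * 318.15 / 28 * 0.480393 = 8490

8490 kW


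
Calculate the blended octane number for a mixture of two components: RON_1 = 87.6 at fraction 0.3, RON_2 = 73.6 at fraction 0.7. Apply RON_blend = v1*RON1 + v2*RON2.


Linear blending: RON_blend = sum(vi * RONi)
Contribution 1: 0.3 * 87.6 = 26.28
Contribution 2: 0.7 * 73.6 = 51.52
RON_blend = 26.28 + 51.52 = 77.8

77.8


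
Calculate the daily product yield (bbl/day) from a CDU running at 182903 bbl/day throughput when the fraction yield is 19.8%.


Crude throughput = 182903 bbl/day
Fraction yield = 19.8%
yield = throughput * fraction / 100
yield = 182903 * 19.8 / 100 = 36214.794

36214.794 bbl/day


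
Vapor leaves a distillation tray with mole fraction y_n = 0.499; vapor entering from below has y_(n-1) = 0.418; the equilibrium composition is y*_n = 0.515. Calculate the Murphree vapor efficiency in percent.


Murphree vapor efficiency: EMV = (y_n - y_(n-1)) / (y*_n - y_(n-1)) * 100
EMV = (0.499 - 0.418) / (0.515 - 0.418) * 100 = 0.081 / 0.097 * 100 = 83.51

83.51 %


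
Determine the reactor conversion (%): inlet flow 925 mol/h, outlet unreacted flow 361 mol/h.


X = (F_in - F_out) / F_in * 100
Moles reacted = 925 - 361 = 564
X = 564 / 925 * 100
= 0.6097 * 100
= 60.97 %

60.97 %


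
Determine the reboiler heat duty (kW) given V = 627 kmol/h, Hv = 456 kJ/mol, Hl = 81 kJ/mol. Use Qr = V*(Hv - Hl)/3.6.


Qr = 627 * (456 - 81) / 3.6 = 627 * 375 / 3.6 = 65310

65310 kW


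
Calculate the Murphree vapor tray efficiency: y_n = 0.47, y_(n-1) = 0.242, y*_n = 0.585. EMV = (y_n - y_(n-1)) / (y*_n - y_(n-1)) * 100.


Murphree vapor efficiency: EMV = (y_n - y_(n-1)) / (y*_n - y_(n-1)) * 100
EMV = (0.47 - 0.242) / (0.585 - 0.242) * 100 = 0.228 / 0.343 * 100 = 66.47

66.47 %


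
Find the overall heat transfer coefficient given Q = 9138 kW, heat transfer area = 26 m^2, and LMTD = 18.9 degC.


From Q = U*A*LMTD, U = Q / (A * LMTD)
U = 9138 / (26 * 18.9) = 9138 / 491.4 = 18.60

18.60 kW/(m^2*K)


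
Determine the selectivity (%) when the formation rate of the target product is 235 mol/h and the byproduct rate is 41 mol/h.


Selectivity = desired / (desired + undesired) * 100
Total products = 235 + 41 = 276 mol/h
S = 235 / 276 * 100
= 0.8514 * 100
= 85.14 %

85.14 %


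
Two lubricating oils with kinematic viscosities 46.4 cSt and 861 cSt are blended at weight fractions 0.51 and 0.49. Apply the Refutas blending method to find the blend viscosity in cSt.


Refutas method: VBN_i = 14.534*ln(ln(visc_i + 0.8)) + 10.975, blended linearly by mass fraction; since VBN is linear in VBI_i = ln(ln(visc_i + 0.8)) and the fractions sum to 1, blend VBI directly: visc = exp(exp(VBI_blend)) - 0.8
VBI_1 = ln(ln(46.4 + 0.8)) = 1.34921
VBI_2 = ln(ln(861 + 0.8)) = 1.91088
VBI_blend = 0.51 * 1.34921 + 0.49 * 1.91088 = 1.62443
visc_blend = exp(exp(1.62443)) - 0.8 = 159.3

159.3 cSt


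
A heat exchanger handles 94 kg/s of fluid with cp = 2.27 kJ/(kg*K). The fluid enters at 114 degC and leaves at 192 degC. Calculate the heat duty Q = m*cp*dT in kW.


Q = m_dot * cp * delta_T
delta_T = 192 - 114 = 78 K
Q = 94 * 2.27 * 78
= 213.38 * 78
= 16643.64 kW

16643.64 kW


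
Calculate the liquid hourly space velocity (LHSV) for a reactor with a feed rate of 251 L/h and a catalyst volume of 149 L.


LHSV = volumetric feed rate / catalyst volume
= 251 L/h / 149 L
= 1.685 h^-1

1.685 h^-1


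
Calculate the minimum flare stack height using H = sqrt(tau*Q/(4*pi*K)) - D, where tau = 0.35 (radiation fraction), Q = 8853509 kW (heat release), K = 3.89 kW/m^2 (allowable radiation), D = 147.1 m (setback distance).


tau*Q/(4*pi*K) = 0.35 * 8853509 / (4 * pi * 3.89) = 63390.5
sqrt(63390.5) = 251.775
H = 251.775 - 147.1 = 104.7

104.7 m


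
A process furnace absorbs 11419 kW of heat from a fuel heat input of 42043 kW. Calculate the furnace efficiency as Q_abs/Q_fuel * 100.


Furnace efficiency = Q_absorbed / Q_fuel * 100
= 11419 / 42043 * 100 = 27.16

27.16 %


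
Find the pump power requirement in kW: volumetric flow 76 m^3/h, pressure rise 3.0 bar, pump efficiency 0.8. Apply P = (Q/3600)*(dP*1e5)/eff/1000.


Q = 76 / 3600 = 0.0211111 m^3/s
P = 0.0211111 * (3.0 * 1e5) / 0.8 / 1000 = 7.917

7.917 kW


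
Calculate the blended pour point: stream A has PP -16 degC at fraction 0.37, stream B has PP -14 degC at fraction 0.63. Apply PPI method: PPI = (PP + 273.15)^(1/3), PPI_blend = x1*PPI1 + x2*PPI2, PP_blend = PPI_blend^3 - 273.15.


PPI_1 = (-16 + 273.15)^(1/3) = 6.359098
PPI_2 = (-14 + 273.15)^(1/3) = 6.375541
PPI_blend = 0.37 * 6.359098 + 0.63 * 6.375541 = 6.369457
PP_blend = 6.369457^3 - 273.15 = 258.4088 - 273.15 = -14.74

-14.74 degC


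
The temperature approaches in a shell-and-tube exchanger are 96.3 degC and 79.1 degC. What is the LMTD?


LMTD = (dT1 - dT2) / ln(dT1/dT2)
= (96.3 - 79.1) / ln(96.3 / 79.1) = 17.2 / 0.196755 = 87.42

87.42 degC


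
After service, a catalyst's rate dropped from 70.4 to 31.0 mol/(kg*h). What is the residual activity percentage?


Activity (%) = (rate_used / rate_fresh) * 100
rate_used = 31.0, rate_fresh = 70.4
= (31.0 / 70.4) * 100
= 0.4403 * 100 = 44.03

44.03 %


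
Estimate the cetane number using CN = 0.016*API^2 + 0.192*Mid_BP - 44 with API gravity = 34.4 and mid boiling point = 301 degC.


CN = 0.016 * 34.4^2 + 0.192 * 301 - 44
CN = 18.93376 + 57.792 - 44 = 32.72576

32.72576


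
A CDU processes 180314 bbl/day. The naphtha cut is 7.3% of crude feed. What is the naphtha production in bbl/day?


Crude throughput = 180314 bbl/day
Fraction yield = 7.3%
yield = throughput * fraction / 100
yield = 180314 * 7.3 / 100 = 13162.922

13162.922 bbl/day


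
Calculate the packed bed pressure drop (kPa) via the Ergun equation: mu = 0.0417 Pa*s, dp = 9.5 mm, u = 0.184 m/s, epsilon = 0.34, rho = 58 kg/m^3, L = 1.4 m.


dp = 9.5 mm = 0.0095 m
Viscous term = 150*0.0417*0.184*(1-0.34)^2 / (0.0095^2*0.34^3) = 141335
Inertial term = 1.75*58*0.184^2*(1-0.34) / (0.0095*0.34^3) = 6074.15
dP/L = 141335 + 6074.15 = 147409 Pa/m
dP = 147409 * 1.4 / 1000 = 206.4 kPa

206.4 kPa


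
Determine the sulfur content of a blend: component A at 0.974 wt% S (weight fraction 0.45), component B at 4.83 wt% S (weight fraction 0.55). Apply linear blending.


Linear sulfur blending: S_blend = x1*S1 + x2*S2
Contribution 1: 0.45 * 0.974 = 0.4383 wt%
Contribution 2: 0.55 * 4.83 = 2.6565 wt%
S_blend = 0.4383 + 2.6565 = 3.0948

3.0948 wt%


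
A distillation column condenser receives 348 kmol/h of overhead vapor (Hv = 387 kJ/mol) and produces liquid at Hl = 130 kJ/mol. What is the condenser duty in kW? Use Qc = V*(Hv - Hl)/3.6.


Qc = 348 * (387 - 130) / 3.6 = 348 * 257 / 3.6 = 24840

24840 kW


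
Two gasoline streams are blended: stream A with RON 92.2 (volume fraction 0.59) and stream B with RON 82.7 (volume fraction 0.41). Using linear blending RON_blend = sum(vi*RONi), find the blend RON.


Linear blending: RON_blend = sum(vi * RONi)
Contribution 1: 0.59 * 92.2 = 54.398
Contribution 2: 0.41 * 82.7 = 33.907
RON_blend = 54.398 + 33.907 = 88.305

88.305


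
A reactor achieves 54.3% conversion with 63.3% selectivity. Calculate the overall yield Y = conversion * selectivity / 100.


Overall yield = conversion (%) * selectivity (%) / 100
Conversion = 54.3%, Selectivity = 63.3%
Y = 54.3 * 63.3 / 100
= 34.3719 %

34.3719 %


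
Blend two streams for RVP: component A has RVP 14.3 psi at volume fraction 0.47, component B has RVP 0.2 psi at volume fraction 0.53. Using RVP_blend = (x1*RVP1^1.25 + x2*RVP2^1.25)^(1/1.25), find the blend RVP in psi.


Chevron index: RVP_blend = (sum xi*RVPi^1.25)^(1/1.25)
RVP^1.25 terms: 0.47 * 14.3^1.25 + 0.53 * 0.2^1.25 = 13.1407
RVP_blend = 13.1407^(1/1.25) = 7.850

7.850 psi


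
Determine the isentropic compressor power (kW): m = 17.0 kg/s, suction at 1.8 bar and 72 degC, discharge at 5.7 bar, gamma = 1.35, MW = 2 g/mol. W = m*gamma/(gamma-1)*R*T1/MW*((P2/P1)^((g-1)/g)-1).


Isentropic work: W = m*(gamma/(gamma-1))*(R*T1/MW)*((P2/P1)^((gamma-1)/gamma) - 1)
T1 = 72 + 273.15 = 345.15 K
Pressure ratio = 5.7 / 1.8 = 3.16667
Exponent = (1.35 - 1)/1.35 = 0.259259
(P2/P1)^exp - 1 = 3.16667^0.259259 - 1 = 0.348298
W = 17.0 * 1.35 / 0.35 * 8.314 * 345.15 / 2 * 0.348298 = 32770

32770 kW


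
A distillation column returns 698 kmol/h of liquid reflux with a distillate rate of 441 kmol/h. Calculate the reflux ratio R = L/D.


Reflux ratio definition: R = L / D (liquid returned / distillate withdrawn)
L = 698 kmol/h, D = 441 kmol/h
R = 698 / 441 = 1.583

1.583


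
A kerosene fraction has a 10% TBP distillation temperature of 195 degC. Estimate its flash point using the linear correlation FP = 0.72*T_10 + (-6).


FP = 0.72 * 195 + (-6) = 134.4

134.4 degC


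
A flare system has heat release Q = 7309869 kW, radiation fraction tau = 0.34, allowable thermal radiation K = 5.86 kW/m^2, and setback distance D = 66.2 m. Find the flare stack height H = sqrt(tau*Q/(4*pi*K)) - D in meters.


tau*Q/(4*pi*K) = 0.34 * 7309869 / (4 * pi * 5.86) = 33750.6
sqrt(33750.6) = 183.713
H = 183.713 - 66.2 = 117.5

117.5 m


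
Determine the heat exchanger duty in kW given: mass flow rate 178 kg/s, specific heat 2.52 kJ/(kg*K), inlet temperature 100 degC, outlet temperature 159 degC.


Q = m_dot * cp * delta_T
delta_T = 159 - 100 = 59 K
Q = 178 * 2.52 * 59
= 448.56 * 59
= 26465.04 kW

26465.04 kW


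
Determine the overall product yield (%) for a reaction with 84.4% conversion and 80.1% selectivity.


Overall yield = conversion (%) * selectivity (%) / 100
Conversion = 84.4%, Selectivity = 80.1%
Y = 84.4 * 80.1 / 100
= 67.6044 %

67.6044 %


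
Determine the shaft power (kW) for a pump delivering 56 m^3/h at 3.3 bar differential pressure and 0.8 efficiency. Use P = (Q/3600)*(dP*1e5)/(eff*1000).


Q = 56 / 3600 = 0.0155556 m^3/s
P = 0.0155556 * (3.3 * 1e5) / 0.8 / 1000 = 6.417

6.417 kW


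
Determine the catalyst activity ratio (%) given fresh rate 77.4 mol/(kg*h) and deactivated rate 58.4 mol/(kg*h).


Activity (%) = (rate_used / rate_fresh) * 100
rate_used = 58.4, rate_fresh = 77.4
= (58.4 / 77.4) * 100
= 0.7545 * 100 = 75.45

75.45 %


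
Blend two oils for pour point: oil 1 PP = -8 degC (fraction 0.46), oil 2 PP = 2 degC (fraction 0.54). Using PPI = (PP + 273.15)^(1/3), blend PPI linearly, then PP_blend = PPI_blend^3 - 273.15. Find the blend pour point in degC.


PPI_1 = (-8 + 273.15)^(1/3) = 6.42437
PPI_2 = (2 + 273.15)^(1/3) = 6.504139
PPI_blend = 0.46 * 6.42437 + 0.54 * 6.504139 = 6.467445
PP_blend = 6.467445^3 - 273.15 = 270.5193 - 273.15 = -2.63

-2.63 degC


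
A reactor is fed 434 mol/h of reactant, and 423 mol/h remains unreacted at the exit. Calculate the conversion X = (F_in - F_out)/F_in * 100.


X = (F_in - F_out) / F_in * 100
Moles reacted = 434 - 423 = 11
X = 11 / 434 * 100
= 0.02535 * 100
= 2.535 %

2.535 %


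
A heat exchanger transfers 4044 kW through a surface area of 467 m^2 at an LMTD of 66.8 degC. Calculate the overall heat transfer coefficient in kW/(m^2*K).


From Q = U*A*LMTD, U = Q / (A * LMTD)
U = 4044 / (467 * 66.8) = 4044 / 31195.6 = 0.1296

0.1296 kW/(m^2*K)


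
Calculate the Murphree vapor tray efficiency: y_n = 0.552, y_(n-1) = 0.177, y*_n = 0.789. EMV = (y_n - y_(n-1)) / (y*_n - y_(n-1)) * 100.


Murphree vapor efficiency: EMV = (y_n - y_(n-1)) / (y*_n - y_(n-1)) * 100
EMV = (0.552 - 0.177) / (0.789 - 0.177) * 100 = 0.375 / 0.612 * 100 = 61.27

61.27 %


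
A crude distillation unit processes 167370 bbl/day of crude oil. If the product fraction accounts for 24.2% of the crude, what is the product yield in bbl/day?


Crude throughput = 167370 bbl/day
Fraction yield = 24.2%
yield = throughput * fraction / 100
yield = 167370 * 24.2 / 100 = 40503.54

40503.54 bbl/day


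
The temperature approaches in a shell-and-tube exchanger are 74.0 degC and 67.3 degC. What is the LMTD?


LMTD = (dT1 - dT2) / ln(dT1/dT2)
= (74.0 - 67.3) / ln(74.0 / 67.3) = 6.7 / 0.0949049 = 70.60

70.60 degC


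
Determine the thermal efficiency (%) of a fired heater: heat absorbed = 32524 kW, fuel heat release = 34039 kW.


Furnace efficiency = Q_absorbed / Q_fuel * 100
= 32524 / 34039 * 100 = 95.55

95.55 %


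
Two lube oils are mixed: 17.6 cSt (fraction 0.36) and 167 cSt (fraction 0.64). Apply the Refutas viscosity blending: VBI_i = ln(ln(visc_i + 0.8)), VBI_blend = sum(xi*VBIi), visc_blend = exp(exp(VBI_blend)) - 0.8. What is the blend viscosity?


Refutas method: VBN_i = 14.534*ln(ln(visc_i + 0.8)) + 10.975, blended linearly by mass fraction; since VBN is linear in VBI_i = ln(ln(visc_i + 0.8)) and the fractions sum to 1, blend VBI directly: visc = exp(exp(VBI_blend)) - 0.8
VBI_1 = ln(ln(17.6 + 0.8)) = 1.06896
VBI_2 = ln(ln(167 + 0.8)) = 1.6337
VBI_blend = 0.36 * 1.06896 + 0.64 * 1.6337 = 1.43039
visc_blend = exp(exp(1.43039)) - 0.8 = 64.59

64.59 cSt


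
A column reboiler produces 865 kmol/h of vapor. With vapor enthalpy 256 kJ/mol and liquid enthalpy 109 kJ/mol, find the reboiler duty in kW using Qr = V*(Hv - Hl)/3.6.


Qr = 865 * (256 - 109) / 3.6 = 865 * 147 / 3.6 = 35320

35320 kW


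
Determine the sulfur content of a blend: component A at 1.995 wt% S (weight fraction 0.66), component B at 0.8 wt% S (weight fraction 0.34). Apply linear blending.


Linear sulfur blending: S_blend = x1*S1 + x2*S2
Contribution 1: 0.66 * 1.995 = 1.3167 wt%
Contribution 2: 0.34 * 0.8 = 0.272 wt%
S_blend = 1.3167 + 0.272 = 1.5887

1.5887 wt%


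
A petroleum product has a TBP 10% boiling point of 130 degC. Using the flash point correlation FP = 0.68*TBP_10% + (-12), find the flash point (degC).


FP = 0.68 * 130 + (-12) = 76.4

76.4 degC


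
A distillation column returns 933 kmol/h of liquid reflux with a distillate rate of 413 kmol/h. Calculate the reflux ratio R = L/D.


Reflux ratio definition: R = L / D (liquid returned / distillate withdrawn)
L = 933 kmol/h, D = 413 kmol/h
R = 933 / 413 = 2.259

2.259


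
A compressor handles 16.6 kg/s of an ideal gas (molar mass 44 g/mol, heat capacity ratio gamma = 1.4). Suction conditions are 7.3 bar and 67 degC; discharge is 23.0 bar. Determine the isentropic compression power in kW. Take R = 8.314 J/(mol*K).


Isentropic work: W = m*(gamma/(gamma-1))*(R*T1/MW)*((P2/P1)^((gamma-1)/gamma) - 1)
T1 = 67 + 273.15 = 340.15 K
Pressure ratio = 23.0 / 7.3 = 3.15068
Exponent = (1.4 - 1)/1.4 = 0.285714
(P2/P1)^exp - 1 = 3.15068^0.285714 - 1 = 0.388037
W = 16.6 * 1.4 / 0.4 * 8.314 * 340.15 / 44 * 0.388037 = 1449

1449 kW


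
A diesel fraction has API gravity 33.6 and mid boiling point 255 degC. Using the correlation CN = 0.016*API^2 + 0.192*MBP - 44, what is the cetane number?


CN = 0.016 * 33.6^2 + 0.192 * 255 - 44
CN = 18.06336 + 48.96 - 44 = 23.02336

23.02336


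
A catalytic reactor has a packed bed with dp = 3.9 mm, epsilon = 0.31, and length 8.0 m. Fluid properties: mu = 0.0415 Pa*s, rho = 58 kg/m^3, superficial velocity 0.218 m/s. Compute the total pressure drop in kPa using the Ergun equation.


dp = 3.9 mm = 0.0039 m
Viscous term = 150*0.0415*0.218*(1-0.31)^2 / (0.0039^2*0.31^3) = 1425870
Inertial term = 1.75*58*0.218^2*(1-0.31) / (0.0039*0.31^3) = 28647
dP/L = 1425870 + 28647 = 1454520 Pa/m
dP = 1454520 * 8.0 / 1000 = 11640 kPa

11640 kPa


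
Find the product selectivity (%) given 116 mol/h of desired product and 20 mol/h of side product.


Selectivity = desired / (desired + undesired) * 100
Total products = 116 + 20 = 136 mol/h
S = 116 / 136 * 100
= 0.8529 * 100
= 85.29 %

85.29 %


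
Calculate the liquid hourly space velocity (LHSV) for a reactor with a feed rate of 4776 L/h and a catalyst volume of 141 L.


LHSV = volumetric feed rate / catalyst volume
= 4776 L/h / 141 L
= 33.87 h^-1

33.87 h^-1


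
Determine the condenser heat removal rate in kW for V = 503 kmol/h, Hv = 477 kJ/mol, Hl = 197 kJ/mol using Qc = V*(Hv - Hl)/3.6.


Qc = 503 * (477 - 197) / 3.6 = 503 * 280 / 3.6 = 39120

39120 kW


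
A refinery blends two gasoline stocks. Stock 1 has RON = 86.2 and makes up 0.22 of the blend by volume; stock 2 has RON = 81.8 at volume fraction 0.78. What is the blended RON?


Linear blending: RON_blend = sum(vi * RONi)
Contribution 1: 0.22 * 86.2 = 18.964
Contribution 2: 0.78 * 81.8 = 63.804
RON_blend = 18.964 + 63.804 = 82.768

82.768


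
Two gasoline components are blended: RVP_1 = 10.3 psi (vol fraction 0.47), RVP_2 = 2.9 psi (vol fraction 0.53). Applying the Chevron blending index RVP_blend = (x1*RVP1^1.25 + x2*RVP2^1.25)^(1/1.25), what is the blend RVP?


Chevron index: RVP_blend = (sum xi*RVPi^1.25)^(1/1.25)
RVP^1.25 terms: 0.47 * 10.3^1.25 + 0.53 * 2.9^1.25 = 10.6782
RVP_blend = 10.6782^(1/1.25) = 6.650

6.650 psi


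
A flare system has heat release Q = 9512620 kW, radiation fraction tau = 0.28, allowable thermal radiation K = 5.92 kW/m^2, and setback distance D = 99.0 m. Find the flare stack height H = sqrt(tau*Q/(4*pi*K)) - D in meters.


tau*Q/(4*pi*K) = 0.28 * 9512620 / (4 * pi * 5.92) = 35803.6
sqrt(35803.6) = 189.218
H = 189.218 - 99.0 = 90.22

90.22 m


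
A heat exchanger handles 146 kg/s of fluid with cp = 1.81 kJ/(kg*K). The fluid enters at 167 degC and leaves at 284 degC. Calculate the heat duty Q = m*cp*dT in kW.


Q = m_dot * cp * delta_T
delta_T = 284 - 167 = 117 K
Q = 146 * 1.81 * 117
= 264.26 * 117
= 30918.42 kW

30918.42 kW


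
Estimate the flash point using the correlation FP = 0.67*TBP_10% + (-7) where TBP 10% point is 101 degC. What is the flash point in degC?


FP = 0.67 * 101 + (-7) = 60.67

60.67 degC


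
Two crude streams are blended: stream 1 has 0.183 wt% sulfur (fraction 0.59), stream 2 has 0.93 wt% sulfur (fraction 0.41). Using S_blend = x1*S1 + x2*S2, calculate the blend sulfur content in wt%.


Linear sulfur blending: S_blend = x1*S1 + x2*S2
Contribution 1: 0.59 * 0.183 = 0.10797 wt%
Contribution 2: 0.41 * 0.93 = 0.3813 wt%
S_blend = 0.10797 + 0.3813 = 0.48927

0.48927 wt%


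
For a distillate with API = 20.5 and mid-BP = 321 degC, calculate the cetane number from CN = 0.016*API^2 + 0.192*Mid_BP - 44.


CN = 0.016 * 20.5^2 + 0.192 * 321 - 44
CN = 6.724 + 61.632 - 44 = 24.356

24.356


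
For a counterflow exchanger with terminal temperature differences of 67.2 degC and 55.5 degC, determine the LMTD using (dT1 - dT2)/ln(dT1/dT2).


LMTD = (dT1 - dT2) / ln(dT1/dT2)
= (67.2 - 55.5) / ln(67.2 / 55.5) = 11.7 / 0.19129 = 61.16

61.16 degC


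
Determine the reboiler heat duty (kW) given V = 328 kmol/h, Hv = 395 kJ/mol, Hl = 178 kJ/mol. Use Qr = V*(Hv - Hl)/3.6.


Qr = 328 * (395 - 178) / 3.6 = 328 * 217 / 3.6 = 19770

19770 kW


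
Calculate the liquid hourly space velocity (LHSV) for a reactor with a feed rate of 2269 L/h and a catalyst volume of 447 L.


LHSV = volumetric feed rate / catalyst volume
= 2269 L/h / 447 L
= 5.076 h^-1

5.076 h^-1


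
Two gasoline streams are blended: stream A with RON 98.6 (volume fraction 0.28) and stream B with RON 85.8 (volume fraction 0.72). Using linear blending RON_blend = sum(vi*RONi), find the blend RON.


Linear blending: RON_blend = sum(vi * RONi)
Contribution 1: 0.28 * 98.6 = 27.608
Contribution 2: 0.72 * 85.8 = 61.776
RON_blend = 27.608 + 61.776 = 89.384

89.384


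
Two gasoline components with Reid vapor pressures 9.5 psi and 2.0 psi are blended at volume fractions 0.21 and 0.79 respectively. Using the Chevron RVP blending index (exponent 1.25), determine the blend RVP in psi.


Chevron index: RVP_blend = (sum xi*RVPi^1.25)^(1/1.25)
RVP^1.25 terms: 0.21 * 9.5^1.25 + 0.79 * 2.0^1.25 = 5.38141
RVP_blend = 5.38141^(1/1.25) = 3.843

3.843 psi


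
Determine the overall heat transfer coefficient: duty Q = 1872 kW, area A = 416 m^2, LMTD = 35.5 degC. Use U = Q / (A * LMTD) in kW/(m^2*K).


From Q = U*A*LMTD, U = Q / (A * LMTD)
U = 1872 / (416 * 35.5) = 1872 / 14768 = 0.1268

0.1268 kW/(m^2*K)


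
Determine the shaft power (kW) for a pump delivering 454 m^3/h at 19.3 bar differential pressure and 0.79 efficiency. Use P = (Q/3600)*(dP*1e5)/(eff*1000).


Q = 454 / 3600 = 0.126111 m^3/s
P = 0.126111 * (19.3 * 1e5) / 0.79 / 1000 = 308.1

308.1 kW


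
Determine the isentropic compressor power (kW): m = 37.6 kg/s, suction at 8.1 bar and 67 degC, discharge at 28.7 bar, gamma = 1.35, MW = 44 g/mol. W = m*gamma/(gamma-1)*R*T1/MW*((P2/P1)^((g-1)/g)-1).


Isentropic work: W = m*(gamma/(gamma-1))*(R*T1/MW)*((P2/P1)^((gamma-1)/gamma) - 1)
T1 = 67 + 273.15 = 340.15 K
Pressure ratio = 28.7 / 8.1 = 3.54321
Exponent = (1.35 - 1)/1.35 = 0.259259
(P2/P1)^exp - 1 = 3.54321^0.259259 - 1 = 0.388149
W = 37.6 * 1.35 / 0.35 * 8.314 * 340.15 / 44 * 0.388149 = 3618

3618 kW


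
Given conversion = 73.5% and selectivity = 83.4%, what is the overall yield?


Overall yield = conversion (%) * selectivity (%) / 100
Conversion = 73.5%, Selectivity = 83.4%
Y = 73.5 * 83.4 / 100
= 61.299 %

61.299 %


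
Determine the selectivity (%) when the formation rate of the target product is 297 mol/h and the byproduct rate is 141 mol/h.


Selectivity = desired / (desired + undesired) * 100
Total products = 297 + 141 = 438 mol/h
S = 297 / 438 * 100
= 0.6781 * 100
= 67.81 %

67.81 %


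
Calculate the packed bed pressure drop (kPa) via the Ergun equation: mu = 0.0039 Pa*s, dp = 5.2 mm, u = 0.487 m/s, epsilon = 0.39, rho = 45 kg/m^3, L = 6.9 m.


dp = 5.2 mm = 0.0052 m
Viscous term = 150*0.0039*0.487*(1-0.39)^2 / (0.0052^2*0.39^3) = 66091.3
Inertial term = 1.75*45*0.487^2*(1-0.39) / (0.0052*0.39^3) = 36935.3
dP/L = 66091.3 + 36935.3 = 103027 Pa/m
dP = 103027 * 6.9 / 1000 = 710.9 kPa

710.9 kPa


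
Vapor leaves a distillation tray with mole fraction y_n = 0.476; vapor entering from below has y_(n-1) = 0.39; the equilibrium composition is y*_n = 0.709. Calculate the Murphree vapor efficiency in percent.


Murphree vapor efficiency: EMV = (y_n - y_(n-1)) / (y*_n - y_(n-1)) * 100
EMV = (0.476 - 0.39) / (0.709 - 0.39) * 100 = 0.086 / 0.319 * 100 = 26.96

26.96 %


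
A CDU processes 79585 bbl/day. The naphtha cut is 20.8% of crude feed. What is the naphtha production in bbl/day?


Crude throughput = 79585 bbl/day
Fraction yield = 20.8%
yield = throughput * fraction / 100
yield = 79585 * 20.8 / 100 = 16553.68

16553.68 bbl/day


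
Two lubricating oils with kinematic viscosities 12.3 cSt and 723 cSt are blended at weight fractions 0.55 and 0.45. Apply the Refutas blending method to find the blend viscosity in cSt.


Refutas method: VBN_i = 14.534*ln(ln(visc_i + 0.8)) + 10.975, blended linearly by mass fraction; since VBN is linear in VBI_i = ln(ln(visc_i + 0.8)) and the fractions sum to 1, blend VBI directly: visc = exp(exp(VBI_blend)) - 0.8
VBI_1 = ln(ln(12.3 + 0.8)) = 0.944922
VBI_2 = ln(ln(723 + 0.8)) = 1.88472
VBI_blend = 0.55 * 0.944922 + 0.45 * 1.88472 = 1.36783
visc_blend = exp(exp(1.36783)) - 0.8 = 49.95

49.95 cSt


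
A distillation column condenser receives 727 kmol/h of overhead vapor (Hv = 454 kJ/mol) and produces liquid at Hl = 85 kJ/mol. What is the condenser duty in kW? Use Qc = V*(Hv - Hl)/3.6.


Qc = 727 * (454 - 85) / 3.6 = 727 * 369 / 3.6 = 74520

74520 kW


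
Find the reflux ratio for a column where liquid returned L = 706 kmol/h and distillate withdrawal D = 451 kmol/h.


Reflux ratio definition: R = L / D (liquid returned / distillate withdrawn)
L = 706 kmol/h, D = 451 kmol/h
R = 706 / 451 = 1.565

1.565


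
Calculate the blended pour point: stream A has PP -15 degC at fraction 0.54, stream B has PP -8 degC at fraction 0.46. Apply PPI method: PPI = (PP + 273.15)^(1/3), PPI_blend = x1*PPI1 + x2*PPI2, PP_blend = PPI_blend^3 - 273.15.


PPI_1 = (-15 + 273.15)^(1/3) = 6.36733
PPI_2 = (-8 + 273.15)^(1/3) = 6.42437
PPI_blend = 0.54 * 6.36733 + 0.46 * 6.42437 = 6.393568
PP_blend = 6.393568^3 - 273.15 = 261.3544 - 273.15 = -11.8

-11.8 degC


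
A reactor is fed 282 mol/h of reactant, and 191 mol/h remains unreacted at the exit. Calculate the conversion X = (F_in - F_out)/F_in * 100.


X = (F_in - F_out) / F_in * 100
Moles reacted = 282 - 191 = 91
X = 91 / 282 * 100
= 0.3227 * 100
= 32.27 %

32.27 %


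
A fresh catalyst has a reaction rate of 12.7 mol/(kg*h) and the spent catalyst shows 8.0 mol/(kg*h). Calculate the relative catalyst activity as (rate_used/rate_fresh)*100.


Activity (%) = (rate_used / rate_fresh) * 100
rate_used = 8.0, rate_fresh = 12.7
= (8.0 / 12.7) * 100
= 0.6299 * 100 = 62.99

62.99 %


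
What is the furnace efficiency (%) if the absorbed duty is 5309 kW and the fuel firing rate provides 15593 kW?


Furnace efficiency = Q_absorbed / Q_fuel * 100
= 5309 / 15593 * 100 = 34.05

34.05 %


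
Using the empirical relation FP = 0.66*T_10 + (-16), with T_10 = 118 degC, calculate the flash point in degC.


FP = 0.66 * 118 + (-16) = 61.88

61.88 degC


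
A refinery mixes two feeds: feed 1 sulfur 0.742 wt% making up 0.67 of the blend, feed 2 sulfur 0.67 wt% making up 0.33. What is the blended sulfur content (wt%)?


Linear sulfur blending: S_blend = x1*S1 + x2*S2
Contribution 1: 0.67 * 0.742 = 0.49714 wt%
Contribution 2: 0.33 * 0.67 = 0.2211 wt%
S_blend = 0.49714 + 0.2211 = 0.71824

0.71824 wt%


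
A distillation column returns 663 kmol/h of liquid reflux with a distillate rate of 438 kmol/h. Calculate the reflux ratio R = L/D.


Reflux ratio definition: R = L / D (liquid returned / distillate withdrawn)
L = 663 kmol/h, D = 438 kmol/h
R = 663 / 438 = 1.514

1.514


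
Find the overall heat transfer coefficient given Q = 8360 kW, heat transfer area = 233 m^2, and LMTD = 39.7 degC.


From Q = U*A*LMTD, U = Q / (A * LMTD)
U = 8360 / (233 * 39.7) = 8360 / 9250.1 = 0.9038

0.9038 kW/(m^2*K)


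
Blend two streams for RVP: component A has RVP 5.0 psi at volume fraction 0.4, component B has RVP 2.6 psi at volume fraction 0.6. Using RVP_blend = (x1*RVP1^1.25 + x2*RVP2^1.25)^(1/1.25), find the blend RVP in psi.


Chevron index: RVP_blend = (sum xi*RVPi^1.25)^(1/1.25)
RVP^1.25 terms: 0.4 * 5.0^1.25 + 0.6 * 2.6^1.25 = 4.97162
RVP_blend = 4.97162^(1/1.25) = 3.607

3.607 psi


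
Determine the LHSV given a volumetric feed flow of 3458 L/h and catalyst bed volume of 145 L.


LHSV = volumetric feed rate / catalyst volume
= 3458 L/h / 145 L
= 23.85 h^-1

23.85 h^-1


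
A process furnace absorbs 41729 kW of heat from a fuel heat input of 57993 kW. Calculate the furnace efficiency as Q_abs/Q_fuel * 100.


Furnace efficiency = Q_absorbed / Q_fuel * 100
= 41729 / 57993 * 100 = 71.96

71.96 %


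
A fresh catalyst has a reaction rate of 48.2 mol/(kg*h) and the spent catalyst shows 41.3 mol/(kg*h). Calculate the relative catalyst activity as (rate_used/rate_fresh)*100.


Activity (%) = (rate_used / rate_fresh) * 100
rate_used = 41.3, rate_fresh = 48.2
= (41.3 / 48.2) * 100
= 0.8568 * 100 = 85.68

85.68 %


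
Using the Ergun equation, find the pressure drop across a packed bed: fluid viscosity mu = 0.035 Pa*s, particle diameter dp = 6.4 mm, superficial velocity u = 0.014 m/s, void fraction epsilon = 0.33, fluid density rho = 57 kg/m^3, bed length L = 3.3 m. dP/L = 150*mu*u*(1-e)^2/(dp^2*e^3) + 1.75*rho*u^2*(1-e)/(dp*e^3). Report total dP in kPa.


dp = 6.4 mm = 0.0064 m
Viscous term = 150*0.035*0.014*(1-0.33)^2 / (0.0064^2*0.33^3) = 22414.8
Inertial term = 1.75*57*0.014^2*(1-0.33) / (0.0064*0.33^3) = 56.9537
dP/L = 22414.8 + 56.9537 = 22471.8 Pa/m
dP = 22471.8 * 3.3 / 1000 = 74.16 kPa

74.16 kPa


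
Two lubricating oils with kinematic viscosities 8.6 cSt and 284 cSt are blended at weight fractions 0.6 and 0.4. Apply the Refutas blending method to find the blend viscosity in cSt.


Refutas method: VBN_i = 14.534*ln(ln(visc_i + 0.8)) + 10.975, blended linearly by mass fraction; since VBN is linear in VBI_i = ln(ln(visc_i + 0.8)) and the fractions sum to 1, blend VBI directly: visc = exp(exp(VBI_blend)) - 0.8
VBI_1 = ln(ln(8.6 + 0.8)) = 0.806793
VBI_2 = ln(ln(284 + 0.8)) = 1.73197
VBI_blend = 0.6 * 0.806793 + 0.4 * 1.73197 = 1.17686
visc_blend = exp(exp(1.17686)) - 0.8 = 24.84

24.84 cSt


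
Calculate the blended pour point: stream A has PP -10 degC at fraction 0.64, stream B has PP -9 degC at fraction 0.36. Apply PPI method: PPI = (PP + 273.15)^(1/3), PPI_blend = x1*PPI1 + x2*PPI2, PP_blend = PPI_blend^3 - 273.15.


PPI_1 = (-10 + 273.15)^(1/3) = 6.408176
PPI_2 = (-9 + 273.15)^(1/3) = 6.416283
PPI_blend = 0.64 * 6.408176 + 0.36 * 6.416283 = 6.411095
PP_blend = 6.411095^3 - 273.15 = 263.5097 - 273.15 = -9.64

-9.64 degC


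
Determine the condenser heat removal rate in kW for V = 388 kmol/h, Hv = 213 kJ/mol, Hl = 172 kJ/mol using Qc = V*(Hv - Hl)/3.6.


Qc = 388 * (213 - 172) / 3.6 = 388 * 41 / 3.6 = 4419

4419 kW


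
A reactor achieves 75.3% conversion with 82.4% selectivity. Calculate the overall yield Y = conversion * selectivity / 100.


Overall yield = conversion (%) * selectivity (%) / 100
Conversion = 75.3%, Selectivity = 82.4%
Y = 75.3 * 82.4 / 100
= 62.0472 %

62.0472 %


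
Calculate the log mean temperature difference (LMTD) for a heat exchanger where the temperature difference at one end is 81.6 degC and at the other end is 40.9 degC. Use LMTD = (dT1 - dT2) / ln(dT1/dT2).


LMTD = (dT1 - dT2) / ln(dT1/dT2)
= (81.6 - 40.9) / ln(81.6 / 40.9) = 40.7 / 0.690699 = 58.93

58.93 degC


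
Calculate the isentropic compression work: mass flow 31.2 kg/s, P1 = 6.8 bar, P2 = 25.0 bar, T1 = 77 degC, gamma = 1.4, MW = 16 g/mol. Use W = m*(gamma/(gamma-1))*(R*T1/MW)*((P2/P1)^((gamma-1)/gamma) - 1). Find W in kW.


Isentropic work: W = m*(gamma/(gamma-1))*(R*T1/MW)*((P2/P1)^((gamma-1)/gamma) - 1)
T1 = 77 + 273.15 = 350.15 K
Pressure ratio = 25.0 / 6.8 = 3.67647
Exponent = (1.4 - 1)/1.4 = 0.285714
(P2/P1)^exp - 1 = 3.67647^0.285714 - 1 = 0.450613
W = 31.2 * 1.4 / 0.4 * 8.314 * 350.15 / 16 * 0.450613 = 8953

8953 kW


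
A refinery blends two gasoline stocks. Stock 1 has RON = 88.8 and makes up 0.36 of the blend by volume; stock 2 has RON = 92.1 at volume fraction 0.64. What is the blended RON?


Linear blending: RON_blend = sum(vi * RONi)
Contribution 1: 0.36 * 88.8 = 31.968
Contribution 2: 0.64 * 92.1 = 58.944
RON_blend = 31.968 + 58.944 = 90.912

90.912


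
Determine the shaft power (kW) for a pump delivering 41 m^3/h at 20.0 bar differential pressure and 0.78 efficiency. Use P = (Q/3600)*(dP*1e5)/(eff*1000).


Q = 41 / 3600 = 0.0113889 m^3/s
P = 0.0113889 * (20.0 * 1e5) / 0.78 / 1000 = 29.20

29.20 kW


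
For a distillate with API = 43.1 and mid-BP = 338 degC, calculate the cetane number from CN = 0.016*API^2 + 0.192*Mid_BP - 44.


CN = 0.016 * 43.1^2 + 0.192 * 338 - 44
CN = 29.72176 + 64.896 - 44 = 50.61776

50.61776


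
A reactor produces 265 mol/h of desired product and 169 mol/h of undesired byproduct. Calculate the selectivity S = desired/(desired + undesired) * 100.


Selectivity = desired / (desired + undesired) * 100
Total products = 265 + 169 = 434 mol/h
S = 265 / 434 * 100
= 0.6106 * 100
= 61.06 %

61.06 %


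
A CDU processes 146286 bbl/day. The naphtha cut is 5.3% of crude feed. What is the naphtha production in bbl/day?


Crude throughput = 146286 bbl/day
Fraction yield = 5.3%
yield = throughput * fraction / 100
yield = 146286 * 5.3 / 100 = 7753.158

7753.158 bbl/day


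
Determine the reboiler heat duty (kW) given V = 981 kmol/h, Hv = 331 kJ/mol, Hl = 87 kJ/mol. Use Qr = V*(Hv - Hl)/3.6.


Qr = 981 * (331 - 87) / 3.6 = 981 * 244 / 3.6 = 66490

66490 kW


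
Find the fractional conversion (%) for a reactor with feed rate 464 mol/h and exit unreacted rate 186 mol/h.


X = (F_in - F_out) / F_in * 100
Moles reacted = 464 - 186 = 278
X = 278 / 464 * 100
= 0.5991 * 100
= 59.91 %

59.91 %


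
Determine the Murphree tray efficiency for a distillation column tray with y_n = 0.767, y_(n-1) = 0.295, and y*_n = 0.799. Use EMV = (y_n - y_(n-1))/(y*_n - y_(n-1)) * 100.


Murphree vapor efficiency: EMV = (y_n - y_(n-1)) / (y*_n - y_(n-1)) * 100
EMV = (0.767 - 0.295) / (0.799 - 0.295) * 100 = 0.472 / 0.504 * 100 = 93.65

93.65 %


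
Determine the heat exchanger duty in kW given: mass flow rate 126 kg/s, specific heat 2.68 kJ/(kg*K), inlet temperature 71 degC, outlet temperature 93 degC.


Q = m_dot * cp * delta_T
delta_T = 93 - 71 = 22 K
Q = 126 * 2.68 * 22
= 337.68 * 22
= 7428.96 kW

7428.96 kW


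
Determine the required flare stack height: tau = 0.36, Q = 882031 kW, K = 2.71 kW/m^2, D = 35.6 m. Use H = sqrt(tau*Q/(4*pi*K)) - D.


tau*Q/(4*pi*K) = 0.36 * 882031 / (4 * pi * 2.71) = 9324.11
sqrt(9324.11) = 96.5614
H = 96.5614 - 35.6 = 60.96

60.96 m


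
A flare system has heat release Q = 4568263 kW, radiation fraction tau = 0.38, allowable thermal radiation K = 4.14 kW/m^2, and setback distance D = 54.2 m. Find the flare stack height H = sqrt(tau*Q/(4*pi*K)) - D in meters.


tau*Q/(4*pi*K) = 0.38 * 4568263 / (4 * pi * 4.14) = 33367.6
sqrt(33367.6) = 182.668
H = 182.668 - 54.2 = 128.5

128.5 m


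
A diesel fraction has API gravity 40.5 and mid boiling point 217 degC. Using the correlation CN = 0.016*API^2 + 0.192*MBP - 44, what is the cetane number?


CN = 0.016 * 40.5^2 + 0.192 * 217 - 44
CN = 26.244 + 41.664 - 44 = 23.908

23.908


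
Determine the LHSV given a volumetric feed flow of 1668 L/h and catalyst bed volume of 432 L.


LHSV = volumetric feed rate / catalyst volume
= 1668 L/h / 432 L
= 3.861 h^-1

3.861 h^-1


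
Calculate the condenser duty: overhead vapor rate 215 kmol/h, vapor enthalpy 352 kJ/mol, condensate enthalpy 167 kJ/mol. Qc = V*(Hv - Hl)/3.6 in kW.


Qc = 215 * (352 - 167) / 3.6 = 215 * 185 / 3.6 = 11050

11050 kW


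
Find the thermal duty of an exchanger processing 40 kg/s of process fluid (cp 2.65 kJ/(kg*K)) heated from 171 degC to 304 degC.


Q = m_dot * cp * delta_T
delta_T = 304 - 171 = 133 K
Q = 40 * 2.65 * 133
= 106 * 133
= 14098 kW

14098 kW


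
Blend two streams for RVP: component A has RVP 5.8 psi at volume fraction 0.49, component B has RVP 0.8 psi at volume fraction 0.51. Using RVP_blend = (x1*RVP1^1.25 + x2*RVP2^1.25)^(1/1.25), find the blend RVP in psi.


Chevron index: RVP_blend = (sum xi*RVPi^1.25)^(1/1.25)
RVP^1.25 terms: 0.49 * 5.8^1.25 + 0.51 * 0.8^1.25 = 4.79629
RVP_blend = 4.79629^(1/1.25) = 3.505

3.505 psi


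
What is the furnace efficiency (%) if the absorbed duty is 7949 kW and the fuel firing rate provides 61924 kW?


Furnace efficiency = Q_absorbed / Q_fuel * 100
= 7949 / 61924 * 100 = 12.84

12.84 %


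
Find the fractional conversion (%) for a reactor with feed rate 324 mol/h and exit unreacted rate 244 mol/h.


X = (F_in - F_out) / F_in * 100
Moles reacted = 324 - 244 = 80
X = 80 / 324 * 100
= 0.2469 * 100
= 24.69 %

24.69 %


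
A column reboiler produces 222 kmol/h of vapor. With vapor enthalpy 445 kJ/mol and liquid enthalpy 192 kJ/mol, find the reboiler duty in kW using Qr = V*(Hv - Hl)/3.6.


Qr = 222 * (445 - 192) / 3.6 = 222 * 253 / 3.6 = 15600

15600 kW


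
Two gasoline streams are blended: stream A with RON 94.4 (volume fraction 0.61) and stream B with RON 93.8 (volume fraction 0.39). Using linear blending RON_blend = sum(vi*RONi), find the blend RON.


Linear blending: RON_blend = sum(vi * RONi)
Contribution 1: 0.61 * 94.4 = 57.584
Contribution 2: 0.39 * 93.8 = 36.582
RON_blend = 57.584 + 36.582 = 94.166

94.166
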